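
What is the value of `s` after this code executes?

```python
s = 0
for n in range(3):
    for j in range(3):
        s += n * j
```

Let's trace through this code step by step.

Initialize: s = 0
Entering loop: for n in range(3):

After execution: s = 9
9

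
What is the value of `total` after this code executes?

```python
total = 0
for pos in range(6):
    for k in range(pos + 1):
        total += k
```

Let's trace through this code step by step.

Initialize: total = 0
Entering loop: for pos in range(6):

After execution: total = 35
35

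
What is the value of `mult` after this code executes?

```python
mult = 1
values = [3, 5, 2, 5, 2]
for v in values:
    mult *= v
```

Let's trace through this code step by step.

Initialize: mult = 1
Initialize: values = [3, 5, 2, 5, 2]
Entering loop: for v in values:

After execution: mult = 300
300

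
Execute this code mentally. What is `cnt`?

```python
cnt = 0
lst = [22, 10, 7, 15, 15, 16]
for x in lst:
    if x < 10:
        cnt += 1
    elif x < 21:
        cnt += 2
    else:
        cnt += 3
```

Let's trace through this code step by step.

Initialize: cnt = 0
Initialize: lst = [22, 10, 7, 15, 15, 16]
Entering loop: for x in lst:

After execution: cnt = 12
12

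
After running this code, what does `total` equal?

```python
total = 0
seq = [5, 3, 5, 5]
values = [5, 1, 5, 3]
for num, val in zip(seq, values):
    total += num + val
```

Let's trace through this code step by step.

Initialize: total = 0
Initialize: seq = [5, 3, 5, 5]
Initialize: values = [5, 1, 5, 3]
Entering loop: for num, val in zip(seq, values):

After execution: total = 32
32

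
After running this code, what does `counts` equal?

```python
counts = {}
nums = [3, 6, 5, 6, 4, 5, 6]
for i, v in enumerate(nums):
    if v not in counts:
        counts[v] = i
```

Let's trace through this code step by step.

Initialize: counts = {}
Initialize: nums = [3, 6, 5, 6, 4, 5, 6]
Entering loop: for i, v in enumerate(nums):

After execution: counts = {3: 0, 6: 1, 5: 2, 4: 4}
{3: 0, 6: 1, 5: 2, 4: 4}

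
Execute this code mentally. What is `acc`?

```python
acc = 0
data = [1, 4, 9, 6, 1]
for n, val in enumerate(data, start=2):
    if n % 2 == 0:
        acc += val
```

Let's trace through this code step by step.

Initialize: acc = 0
Initialize: data = [1, 4, 9, 6, 1]
Entering loop: for n, val in enumerate(data, start=2):

After execution: acc = 11
11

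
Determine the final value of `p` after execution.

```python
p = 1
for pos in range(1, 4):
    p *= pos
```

Let's trace through this code step by step.

Initialize: p = 1
Entering loop: for pos in range(1, 4):

After execution: p = 6
6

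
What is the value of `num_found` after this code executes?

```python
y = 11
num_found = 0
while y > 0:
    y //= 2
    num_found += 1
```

Let's trace through this code step by step.

Initialize: y = 11
Initialize: num_found = 0
Entering loop: while y > 0:

After execution: num_found = 4
4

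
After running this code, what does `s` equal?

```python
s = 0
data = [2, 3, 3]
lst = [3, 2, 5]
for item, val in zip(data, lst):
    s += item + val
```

Let's trace through this code step by step.

Initialize: s = 0
Initialize: data = [2, 3, 3]
Initialize: lst = [3, 2, 5]
Entering loop: for item, val in zip(data, lst):

After execution: s = 18
18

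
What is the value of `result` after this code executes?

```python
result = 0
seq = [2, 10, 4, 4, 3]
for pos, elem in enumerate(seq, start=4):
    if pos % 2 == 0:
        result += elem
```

Let's trace through this code step by step.

Initialize: result = 0
Initialize: seq = [2, 10, 4, 4, 3]
Entering loop: for pos, elem in enumerate(seq, start=4):

After execution: result = 9
9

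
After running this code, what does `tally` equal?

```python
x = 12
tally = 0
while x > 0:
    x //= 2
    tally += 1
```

Let's trace through this code step by step.

Initialize: x = 12
Initialize: tally = 0
Entering loop: while x > 0:

After execution: tally = 4
4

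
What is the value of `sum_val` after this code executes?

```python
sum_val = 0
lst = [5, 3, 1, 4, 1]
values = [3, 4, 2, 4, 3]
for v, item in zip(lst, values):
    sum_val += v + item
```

Let's trace through this code step by step.

Initialize: sum_val = 0
Initialize: lst = [5, 3, 1, 4, 1]
Initialize: values = [3, 4, 2, 4, 3]
Entering loop: for v, item in zip(lst, values):

After execution: sum_val = 30
30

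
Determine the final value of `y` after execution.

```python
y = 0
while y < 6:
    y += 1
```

Let's trace through this code step by step.

Initialize: y = 0
Entering loop: while y < 6:

After execution: y = 6
6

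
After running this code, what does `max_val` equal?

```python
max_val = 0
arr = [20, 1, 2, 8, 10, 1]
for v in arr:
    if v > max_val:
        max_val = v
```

Let's trace through this code step by step.

Initialize: max_val = 0
Initialize: arr = [20, 1, 2, 8, 10, 1]
Entering loop: for v in arr:

After execution: max_val = 20
20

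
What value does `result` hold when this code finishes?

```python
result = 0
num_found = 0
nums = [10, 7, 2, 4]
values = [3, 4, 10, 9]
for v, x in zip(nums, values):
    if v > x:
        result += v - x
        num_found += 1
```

Let's trace through this code step by step.

Initialize: result = 0
Initialize: num_found = 0
Initialize: nums = [10, 7, 2, 4]
Initialize: values = [3, 4, 10, 9]
Entering loop: for v, x in zip(nums, values):

After execution: result = 10
10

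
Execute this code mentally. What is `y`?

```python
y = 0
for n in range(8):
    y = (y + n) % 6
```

Let's trace through this code step by step.

Initialize: y = 0
Entering loop: for n in range(8):

After execution: y = 4
4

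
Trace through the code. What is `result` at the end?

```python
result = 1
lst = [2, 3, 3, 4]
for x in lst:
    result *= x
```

Let's trace through this code step by step.

Initialize: result = 1
Initialize: lst = [2, 3, 3, 4]
Entering loop: for x in lst:

After execution: result = 72
72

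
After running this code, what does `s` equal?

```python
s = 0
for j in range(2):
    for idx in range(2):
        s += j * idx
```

Let's trace through this code step by step.

Initialize: s = 0
Entering loop: for j in range(2):

After execution: s = 1
1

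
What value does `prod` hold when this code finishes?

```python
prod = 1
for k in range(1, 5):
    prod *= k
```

Let's trace through this code step by step.

Initialize: prod = 1
Entering loop: for k in range(1, 5):

After execution: prod = 24
24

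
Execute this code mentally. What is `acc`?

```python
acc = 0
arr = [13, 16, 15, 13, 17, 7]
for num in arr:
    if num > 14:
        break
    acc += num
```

Let's trace through this code step by step.

Initialize: acc = 0
Initialize: arr = [13, 16, 15, 13, 17, 7]
Entering loop: for num in arr:

After execution: acc = 13
13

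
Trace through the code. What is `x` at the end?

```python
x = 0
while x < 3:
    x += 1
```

Let's trace through this code step by step.

Initialize: x = 0
Entering loop: while x < 3:

After execution: x = 3
3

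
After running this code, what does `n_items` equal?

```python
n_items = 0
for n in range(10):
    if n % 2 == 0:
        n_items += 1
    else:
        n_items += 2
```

Let's trace through this code step by step.

Initialize: n_items = 0
Entering loop: for n in range(10):

After execution: n_items = 15
15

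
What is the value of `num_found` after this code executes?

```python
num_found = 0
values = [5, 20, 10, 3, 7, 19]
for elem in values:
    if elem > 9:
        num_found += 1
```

Let's trace through this code step by step.

Initialize: num_found = 0
Initialize: values = [5, 20, 10, 3, 7, 19]
Entering loop: for elem in values:

After execution: num_found = 3
3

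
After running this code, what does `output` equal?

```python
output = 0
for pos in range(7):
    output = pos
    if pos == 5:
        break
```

Let's trace through this code step by step.

Initialize: output = 0
Entering loop: for pos in range(7):

After execution: output = 5
5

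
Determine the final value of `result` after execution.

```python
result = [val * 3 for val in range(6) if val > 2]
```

Let's trace through this code step by step.

Initialize: result = [val * 3 for val in range(6) if val > 2]

After execution: result = [9, 12, 15]
[9, 12, 15]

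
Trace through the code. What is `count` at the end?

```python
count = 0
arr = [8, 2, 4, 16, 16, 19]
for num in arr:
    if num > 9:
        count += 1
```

Let's trace through this code step by step.

Initialize: count = 0
Initialize: arr = [8, 2, 4, 16, 16, 19]
Entering loop: for num in arr:

After execution: count = 3
3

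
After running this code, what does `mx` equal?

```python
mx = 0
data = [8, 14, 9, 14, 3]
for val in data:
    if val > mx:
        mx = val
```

Let's trace through this code step by step.

Initialize: mx = 0
Initialize: data = [8, 14, 9, 14, 3]
Entering loop: for val in data:

After execution: mx = 14
14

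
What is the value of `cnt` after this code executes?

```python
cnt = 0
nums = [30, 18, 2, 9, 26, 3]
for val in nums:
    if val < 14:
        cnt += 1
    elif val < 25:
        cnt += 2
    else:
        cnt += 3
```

Let's trace through this code step by step.

Initialize: cnt = 0
Initialize: nums = [30, 18, 2, 9, 26, 3]
Entering loop: for val in nums:

After execution: cnt = 11
11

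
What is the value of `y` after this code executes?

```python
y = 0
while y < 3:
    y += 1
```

Let's trace through this code step by step.

Initialize: y = 0
Entering loop: while y < 3:

After execution: y = 3
3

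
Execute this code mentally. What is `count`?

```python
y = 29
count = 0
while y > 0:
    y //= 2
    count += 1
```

Let's trace through this code step by step.

Initialize: y = 29
Initialize: count = 0
Entering loop: while y > 0:

After execution: count = 5
5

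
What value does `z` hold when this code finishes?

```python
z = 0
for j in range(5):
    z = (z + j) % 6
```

Let's trace through this code step by step.

Initialize: z = 0
Entering loop: for j in range(5):

After execution: z = 4
4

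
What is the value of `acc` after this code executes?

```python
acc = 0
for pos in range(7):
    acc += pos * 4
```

Let's trace through this code step by step.

Initialize: acc = 0
Entering loop: for pos in range(7):

After execution: acc = 84
84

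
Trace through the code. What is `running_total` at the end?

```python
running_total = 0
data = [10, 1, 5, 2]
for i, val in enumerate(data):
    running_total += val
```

Let's trace through this code step by step.

Initialize: running_total = 0
Initialize: data = [10, 1, 5, 2]
Entering loop: for i, val in enumerate(data):

After execution: running_total = 18
18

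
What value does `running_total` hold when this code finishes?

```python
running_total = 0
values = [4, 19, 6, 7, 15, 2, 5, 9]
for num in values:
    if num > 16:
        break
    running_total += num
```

Let's trace through this code step by step.

Initialize: running_total = 0
Initialize: values = [4, 19, 6, 7, 15, 2, 5, 9]
Entering loop: for num in values:

After execution: running_total = 4
4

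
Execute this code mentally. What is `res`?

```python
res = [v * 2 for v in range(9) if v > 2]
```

Let's trace through this code step by step.

Initialize: res = [v * 2 for v in range(9) if v > 2]

After execution: res = [6, 8, 10, 12, 14, 16]
[6, 8, 10, 12, 14, 16]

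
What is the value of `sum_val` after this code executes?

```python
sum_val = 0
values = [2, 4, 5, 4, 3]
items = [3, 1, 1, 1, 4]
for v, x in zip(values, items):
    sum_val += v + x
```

Let's trace through this code step by step.

Initialize: sum_val = 0
Initialize: values = [2, 4, 5, 4, 3]
Initialize: items = [3, 1, 1, 1, 4]
Entering loop: for v, x in zip(values, items):

After execution: sum_val = 28
28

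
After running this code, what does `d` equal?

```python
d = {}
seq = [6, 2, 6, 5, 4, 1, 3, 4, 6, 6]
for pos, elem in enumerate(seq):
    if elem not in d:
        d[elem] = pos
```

Let's trace through this code step by step.

Initialize: d = {}
Initialize: seq = [6, 2, 6, 5, 4, 1, 3, 4, 6, 6]
Entering loop: for pos, elem in enumerate(seq):

After execution: d = {6: 0, 2: 1, 5: 3, 4: 4, 1: 5, 3: 6}
{6: 0, 2: 1, 5: 3, 4: 4, 1: 5, 3: 6}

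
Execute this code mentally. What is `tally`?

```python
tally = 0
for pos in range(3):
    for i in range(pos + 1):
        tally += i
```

Let's trace through this code step by step.

Initialize: tally = 0
Entering loop: for pos in range(3):

After execution: tally = 4
4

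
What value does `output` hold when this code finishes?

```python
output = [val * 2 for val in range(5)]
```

Let's trace through this code step by step.

Initialize: output = [val * 2 for val in range(5)]

After execution: output = [0, 2, 4, 6, 8]
[0, 2, 4, 6, 8]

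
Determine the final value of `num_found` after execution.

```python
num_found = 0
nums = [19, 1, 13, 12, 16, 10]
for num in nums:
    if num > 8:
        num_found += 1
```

Let's trace through this code step by step.

Initialize: num_found = 0
Initialize: nums = [19, 1, 13, 12, 16, 10]
Entering loop: for num in nums:

After execution: num_found = 5
5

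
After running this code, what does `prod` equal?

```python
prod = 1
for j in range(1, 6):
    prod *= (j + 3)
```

Let's trace through this code step by step.

Initialize: prod = 1
Entering loop: for j in range(1, 6):

After execution: prod = 6720
6720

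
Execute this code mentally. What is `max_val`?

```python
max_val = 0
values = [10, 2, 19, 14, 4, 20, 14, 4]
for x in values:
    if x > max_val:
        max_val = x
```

Let's trace through this code step by step.

Initialize: max_val = 0
Initialize: values = [10, 2, 19, 14, 4, 20, 14, 4]
Entering loop: for x in values:

After execution: max_val = 20
20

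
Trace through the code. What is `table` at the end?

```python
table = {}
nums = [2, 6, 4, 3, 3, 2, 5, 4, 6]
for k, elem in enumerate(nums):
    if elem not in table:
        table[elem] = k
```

Let's trace through this code step by step.

Initialize: table = {}
Initialize: nums = [2, 6, 4, 3, 3, 2, 5, 4, 6]
Entering loop: for k, elem in enumerate(nums):

After execution: table = {2: 0, 6: 1, 4: 2, 3: 3, 5: 6}
{2: 0, 6: 1, 4: 2, 3: 3, 5: 6}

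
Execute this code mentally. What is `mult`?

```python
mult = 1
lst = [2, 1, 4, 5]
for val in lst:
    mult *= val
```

Let's trace through this code step by step.

Initialize: mult = 1
Initialize: lst = [2, 1, 4, 5]
Entering loop: for val in lst:

After execution: mult = 40
40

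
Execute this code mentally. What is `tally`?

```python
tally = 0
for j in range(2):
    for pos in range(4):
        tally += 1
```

Let's trace through this code step by step.

Initialize: tally = 0
Entering loop: for j in range(2):

After execution: tally = 8
8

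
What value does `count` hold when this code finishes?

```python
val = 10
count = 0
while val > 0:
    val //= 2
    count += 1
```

Let's trace through this code step by step.

Initialize: val = 10
Initialize: count = 0
Entering loop: while val > 0:

After execution: count = 4
4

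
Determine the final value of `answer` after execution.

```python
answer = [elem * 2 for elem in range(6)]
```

Let's trace through this code step by step.

Initialize: answer = [elem * 2 for elem in range(6)]

After execution: answer = [0, 2, 4, 6, 8, 10]
[0, 2, 4, 6, 8, 10]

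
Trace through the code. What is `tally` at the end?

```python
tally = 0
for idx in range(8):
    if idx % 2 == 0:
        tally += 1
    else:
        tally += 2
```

Let's trace through this code step by step.

Initialize: tally = 0
Entering loop: for idx in range(8):

After execution: tally = 12
12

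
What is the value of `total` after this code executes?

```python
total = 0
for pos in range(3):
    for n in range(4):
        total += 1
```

Let's trace through this code step by step.

Initialize: total = 0
Entering loop: for pos in range(3):

After execution: total = 12
12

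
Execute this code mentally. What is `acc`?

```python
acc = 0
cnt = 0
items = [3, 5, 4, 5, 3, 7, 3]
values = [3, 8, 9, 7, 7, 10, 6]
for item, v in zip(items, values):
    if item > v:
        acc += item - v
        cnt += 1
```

Let's trace through this code step by step.

Initialize: acc = 0
Initialize: cnt = 0
Initialize: items = [3, 5, 4, 5, 3, 7, 3]
Initialize: values = [3, 8, 9, 7, 7, 10, 6]
Entering loop: for item, v in zip(items, values):

After execution: acc = 0
0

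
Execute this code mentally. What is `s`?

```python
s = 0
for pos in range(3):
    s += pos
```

Let's trace through this code step by step.

Initialize: s = 0
Entering loop: for pos in range(3):

After execution: s = 3
3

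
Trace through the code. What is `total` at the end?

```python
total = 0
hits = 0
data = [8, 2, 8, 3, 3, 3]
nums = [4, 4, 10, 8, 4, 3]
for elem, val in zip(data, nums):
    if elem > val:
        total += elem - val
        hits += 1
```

Let's trace through this code step by step.

Initialize: total = 0
Initialize: hits = 0
Initialize: data = [8, 2, 8, 3, 3, 3]
Initialize: nums = [4, 4, 10, 8, 4, 3]
Entering loop: for elem, val in zip(data, nums):

After execution: total = 4
4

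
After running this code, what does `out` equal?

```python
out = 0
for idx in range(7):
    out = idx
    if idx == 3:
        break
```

Let's trace through this code step by step.

Initialize: out = 0
Entering loop: for idx in range(7):

After execution: out = 3
3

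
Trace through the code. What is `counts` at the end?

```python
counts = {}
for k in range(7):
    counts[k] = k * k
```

Let's trace through this code step by step.

Initialize: counts = {}
Entering loop: for k in range(7):

After execution: counts = {0: 0, 1: 1, 2: 4, 3: 9, 4: 16, 5: 25, 6: 36}
{0: 0, 1: 1, 2: 4, 3: 9, 4: 16, 5: 25, 6: 36}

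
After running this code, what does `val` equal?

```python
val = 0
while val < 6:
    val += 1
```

Let's trace through this code step by step.

Initialize: val = 0
Entering loop: while val < 6:

After execution: val = 6
6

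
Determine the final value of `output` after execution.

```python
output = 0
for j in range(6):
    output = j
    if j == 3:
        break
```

Let's trace through this code step by step.

Initialize: output = 0
Entering loop: for j in range(6):

After execution: output = 3
3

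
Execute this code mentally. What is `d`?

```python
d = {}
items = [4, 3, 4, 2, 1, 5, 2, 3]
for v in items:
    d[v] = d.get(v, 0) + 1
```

Let's trace through this code step by step.

Initialize: d = {}
Initialize: items = [4, 3, 4, 2, 1, 5, 2, 3]
Entering loop: for v in items:

After execution: d = {4: 2, 3: 2, 2: 2, 1: 1, 5: 1}
{4: 2, 3: 2, 2: 2, 1: 1, 5: 1}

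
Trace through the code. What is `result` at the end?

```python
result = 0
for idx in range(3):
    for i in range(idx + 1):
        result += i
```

Let's trace through this code step by step.

Initialize: result = 0
Entering loop: for idx in range(3):

After execution: result = 4
4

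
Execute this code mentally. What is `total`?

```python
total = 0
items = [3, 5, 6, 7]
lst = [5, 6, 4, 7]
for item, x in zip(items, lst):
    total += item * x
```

Let's trace through this code step by step.

Initialize: total = 0
Initialize: items = [3, 5, 6, 7]
Initialize: lst = [5, 6, 4, 7]
Entering loop: for item, x in zip(items, lst):

After execution: total = 118
118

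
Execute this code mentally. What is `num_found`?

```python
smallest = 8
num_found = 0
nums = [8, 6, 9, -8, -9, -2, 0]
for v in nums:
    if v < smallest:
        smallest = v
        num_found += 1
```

Let's trace through this code step by step.

Initialize: smallest = 8
Initialize: num_found = 0
Initialize: nums = [8, 6, 9, -8, -9, -2, 0]
Entering loop: for v in nums:

After execution: num_found = 3
3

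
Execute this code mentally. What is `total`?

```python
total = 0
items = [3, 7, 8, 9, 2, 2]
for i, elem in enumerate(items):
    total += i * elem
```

Let's trace through this code step by step.

Initialize: total = 0
Initialize: items = [3, 7, 8, 9, 2, 2]
Entering loop: for i, elem in enumerate(items):

After execution: total = 68
68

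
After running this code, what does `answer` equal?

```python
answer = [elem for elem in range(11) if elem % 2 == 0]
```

Let's trace through this code step by step.

Initialize: answer = [elem for elem in range(11) if elem % 2 == 0]

After execution: answer = [0, 2, 4, 6, 8, 10]
[0, 2, 4, 6, 8, 10]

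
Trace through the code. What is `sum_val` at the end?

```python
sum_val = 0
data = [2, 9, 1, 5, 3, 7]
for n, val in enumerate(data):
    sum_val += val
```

Let's trace through this code step by step.

Initialize: sum_val = 0
Initialize: data = [2, 9, 1, 5, 3, 7]
Entering loop: for n, val in enumerate(data):

After execution: sum_val = 27
27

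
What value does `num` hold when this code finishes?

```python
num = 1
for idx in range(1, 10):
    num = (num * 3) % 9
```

Let's trace through this code step by step.

Initialize: num = 1
Entering loop: for idx in range(1, 10):

After execution: num = 0
0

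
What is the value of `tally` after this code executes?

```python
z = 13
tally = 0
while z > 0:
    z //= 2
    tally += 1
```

Let's trace through this code step by step.

Initialize: z = 13
Initialize: tally = 0
Entering loop: while z > 0:

After execution: tally = 4
4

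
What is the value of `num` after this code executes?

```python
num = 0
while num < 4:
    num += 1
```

Let's trace through this code step by step.

Initialize: num = 0
Entering loop: while num < 4:

After execution: num = 4
4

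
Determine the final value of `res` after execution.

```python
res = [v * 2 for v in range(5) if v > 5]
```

Let's trace through this code step by step.

Initialize: res = [v * 2 for v in range(5) if v > 5]

After execution: res = []
[]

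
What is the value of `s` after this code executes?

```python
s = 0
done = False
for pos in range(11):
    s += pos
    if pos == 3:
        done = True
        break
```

Let's trace through this code step by step.

Initialize: s = 0
Initialize: done = False
Entering loop: for pos in range(11):

After execution: s = 6
6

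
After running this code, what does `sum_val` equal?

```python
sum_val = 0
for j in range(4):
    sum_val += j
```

Let's trace through this code step by step.

Initialize: sum_val = 0
Entering loop: for j in range(4):

After execution: sum_val = 6
6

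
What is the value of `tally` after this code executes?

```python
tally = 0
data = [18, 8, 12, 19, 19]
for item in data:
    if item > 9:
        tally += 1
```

Let's trace through this code step by step.

Initialize: tally = 0
Initialize: data = [18, 8, 12, 19, 19]
Entering loop: for item in data:

After execution: tally = 4
4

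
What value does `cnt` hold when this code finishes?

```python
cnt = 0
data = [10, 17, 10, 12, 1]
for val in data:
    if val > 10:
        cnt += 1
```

Let's trace through this code step by step.

Initialize: cnt = 0
Initialize: data = [10, 17, 10, 12, 1]
Entering loop: for val in data:

After execution: cnt = 2
2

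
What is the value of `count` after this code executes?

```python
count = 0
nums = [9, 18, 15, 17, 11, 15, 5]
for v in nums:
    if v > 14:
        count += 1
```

Let's trace through this code step by step.

Initialize: count = 0
Initialize: nums = [9, 18, 15, 17, 11, 15, 5]
Entering loop: for v in nums:

After execution: count = 4
4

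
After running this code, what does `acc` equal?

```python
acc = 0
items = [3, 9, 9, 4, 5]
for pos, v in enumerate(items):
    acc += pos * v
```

Let's trace through this code step by step.

Initialize: acc = 0
Initialize: items = [3, 9, 9, 4, 5]
Entering loop: for pos, v in enumerate(items):

After execution: acc = 59
59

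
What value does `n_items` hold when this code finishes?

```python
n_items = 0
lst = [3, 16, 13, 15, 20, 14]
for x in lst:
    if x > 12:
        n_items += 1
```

Let's trace through this code step by step.

Initialize: n_items = 0
Initialize: lst = [3, 16, 13, 15, 20, 14]
Entering loop: for x in lst:

After execution: n_items = 5
5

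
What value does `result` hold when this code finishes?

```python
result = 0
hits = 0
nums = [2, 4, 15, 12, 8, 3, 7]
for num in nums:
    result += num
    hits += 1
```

Let's trace through this code step by step.

Initialize: result = 0
Initialize: hits = 0
Initialize: nums = [2, 4, 15, 12, 8, 3, 7]
Entering loop: for num in nums:

After execution: result = 51
51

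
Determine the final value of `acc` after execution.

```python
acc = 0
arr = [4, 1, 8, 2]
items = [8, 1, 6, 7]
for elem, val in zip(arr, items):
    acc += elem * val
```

Let's trace through this code step by step.

Initialize: acc = 0
Initialize: arr = [4, 1, 8, 2]
Initialize: items = [8, 1, 6, 7]
Entering loop: for elem, val in zip(arr, items):

After execution: acc = 95
95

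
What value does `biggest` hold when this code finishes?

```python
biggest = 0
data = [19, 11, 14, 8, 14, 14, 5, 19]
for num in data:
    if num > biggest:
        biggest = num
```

Let's trace through this code step by step.

Initialize: biggest = 0
Initialize: data = [19, 11, 14, 8, 14, 14, 5, 19]
Entering loop: for num in data:

After execution: biggest = 19
19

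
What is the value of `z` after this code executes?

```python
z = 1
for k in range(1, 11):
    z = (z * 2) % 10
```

Let's trace through this code step by step.

Initialize: z = 1
Entering loop: for k in range(1, 11):

After execution: z = 4
4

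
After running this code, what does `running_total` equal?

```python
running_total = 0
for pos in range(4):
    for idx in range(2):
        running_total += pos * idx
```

Let's trace through this code step by step.

Initialize: running_total = 0
Entering loop: for pos in range(4):

After execution: running_total = 6
6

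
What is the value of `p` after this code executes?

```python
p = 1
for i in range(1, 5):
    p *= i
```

Let's trace through this code step by step.

Initialize: p = 1
Entering loop: for i in range(1, 5):

After execution: p = 24
24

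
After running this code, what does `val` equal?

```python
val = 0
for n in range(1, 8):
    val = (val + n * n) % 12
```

Let's trace through this code step by step.

Initialize: val = 0
Entering loop: for n in range(1, 8):

After execution: val = 8
8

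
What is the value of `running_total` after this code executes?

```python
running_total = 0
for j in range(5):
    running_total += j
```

Let's trace through this code step by step.

Initialize: running_total = 0
Entering loop: for j in range(5):

After execution: running_total = 10
10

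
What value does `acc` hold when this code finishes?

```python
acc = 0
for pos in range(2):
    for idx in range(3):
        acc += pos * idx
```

Let's trace through this code step by step.

Initialize: acc = 0
Entering loop: for pos in range(2):

After execution: acc = 3
3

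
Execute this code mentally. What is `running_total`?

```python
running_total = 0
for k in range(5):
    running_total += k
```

Let's trace through this code step by step.

Initialize: running_total = 0
Entering loop: for k in range(5):

After execution: running_total = 10
10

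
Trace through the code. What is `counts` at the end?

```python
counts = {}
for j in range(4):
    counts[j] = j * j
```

Let's trace through this code step by step.

Initialize: counts = {}
Entering loop: for j in range(4):

After execution: counts = {0: 0, 1: 1, 2: 4, 3: 9}
{0: 0, 1: 1, 2: 4, 3: 9}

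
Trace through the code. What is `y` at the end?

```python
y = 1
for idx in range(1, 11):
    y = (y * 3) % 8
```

Let's trace through this code step by step.

Initialize: y = 1
Entering loop: for idx in range(1, 11):

After execution: y = 1
1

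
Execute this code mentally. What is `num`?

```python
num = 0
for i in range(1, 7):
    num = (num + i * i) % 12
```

Let's trace through this code step by step.

Initialize: num = 0
Entering loop: for i in range(1, 7):

After execution: num = 7
7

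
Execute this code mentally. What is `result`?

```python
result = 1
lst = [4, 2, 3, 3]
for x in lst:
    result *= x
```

Let's trace through this code step by step.

Initialize: result = 1
Initialize: lst = [4, 2, 3, 3]
Entering loop: for x in lst:

After execution: result = 72
72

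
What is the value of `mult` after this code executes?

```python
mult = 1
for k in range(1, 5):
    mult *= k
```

Let's trace through this code step by step.

Initialize: mult = 1
Entering loop: for k in range(1, 5):

After execution: mult = 24
24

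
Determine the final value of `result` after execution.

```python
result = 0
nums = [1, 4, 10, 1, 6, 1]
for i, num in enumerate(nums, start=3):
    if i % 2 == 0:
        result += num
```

Let's trace through this code step by step.

Initialize: result = 0
Initialize: nums = [1, 4, 10, 1, 6, 1]
Entering loop: for i, num in enumerate(nums, start=3):

After execution: result = 6
6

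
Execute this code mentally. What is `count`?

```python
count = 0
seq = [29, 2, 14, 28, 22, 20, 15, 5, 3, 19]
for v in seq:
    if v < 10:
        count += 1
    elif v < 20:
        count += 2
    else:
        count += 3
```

Let's trace through this code step by step.

Initialize: count = 0
Initialize: seq = [29, 2, 14, 28, 22, 20, 15, 5, 3, 19]
Entering loop: for v in seq:

After execution: count = 21
21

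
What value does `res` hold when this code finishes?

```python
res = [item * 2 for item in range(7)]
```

Let's trace through this code step by step.

Initialize: res = [item * 2 for item in range(7)]

After execution: res = [0, 2, 4, 6, 8, 10, 12]
[0, 2, 4, 6, 8, 10, 12]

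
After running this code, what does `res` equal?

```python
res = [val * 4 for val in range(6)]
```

Let's trace through this code step by step.

Initialize: res = [val * 4 for val in range(6)]

After execution: res = [0, 4, 8, 12, 16, 20]
[0, 4, 8, 12, 16, 20]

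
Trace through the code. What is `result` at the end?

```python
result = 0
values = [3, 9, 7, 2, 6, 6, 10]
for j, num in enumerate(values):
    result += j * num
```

Let's trace through this code step by step.

Initialize: result = 0
Initialize: values = [3, 9, 7, 2, 6, 6, 10]
Entering loop: for j, num in enumerate(values):

After execution: result = 143
143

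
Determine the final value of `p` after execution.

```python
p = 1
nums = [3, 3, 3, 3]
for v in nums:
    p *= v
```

Let's trace through this code step by step.

Initialize: p = 1
Initialize: nums = [3, 3, 3, 3]
Entering loop: for v in nums:

After execution: p = 81
81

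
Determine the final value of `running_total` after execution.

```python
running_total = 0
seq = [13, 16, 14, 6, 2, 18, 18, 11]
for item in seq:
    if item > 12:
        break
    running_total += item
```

Let's trace through this code step by step.

Initialize: running_total = 0
Initialize: seq = [13, 16, 14, 6, 2, 18, 18, 11]
Entering loop: for item in seq:

After execution: running_total = 0
0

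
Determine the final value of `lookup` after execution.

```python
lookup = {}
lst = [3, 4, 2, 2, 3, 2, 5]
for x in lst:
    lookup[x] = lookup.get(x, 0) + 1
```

Let's trace through this code step by step.

Initialize: lookup = {}
Initialize: lst = [3, 4, 2, 2, 3, 2, 5]
Entering loop: for x in lst:

After execution: lookup = {3: 2, 4: 1, 2: 3, 5: 1}
{3: 2, 4: 1, 2: 3, 5: 1}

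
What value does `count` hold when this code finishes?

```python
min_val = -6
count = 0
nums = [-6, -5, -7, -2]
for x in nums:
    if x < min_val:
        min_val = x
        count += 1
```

Let's trace through this code step by step.

Initialize: min_val = -6
Initialize: count = 0
Initialize: nums = [-6, -5, -7, -2]
Entering loop: for x in nums:

After execution: count = 1
1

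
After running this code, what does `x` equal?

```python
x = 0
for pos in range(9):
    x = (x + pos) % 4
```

Let's trace through this code step by step.

Initialize: x = 0
Entering loop: for pos in range(9):

After execution: x = 0
0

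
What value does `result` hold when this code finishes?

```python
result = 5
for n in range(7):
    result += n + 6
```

Let's trace through this code step by step.

Initialize: result = 5
Entering loop: for n in range(7):

After execution: result = 68
68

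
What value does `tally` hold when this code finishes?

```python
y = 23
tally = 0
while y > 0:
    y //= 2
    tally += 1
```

Let's trace through this code step by step.

Initialize: y = 23
Initialize: tally = 0
Entering loop: while y > 0:

After execution: tally = 5
5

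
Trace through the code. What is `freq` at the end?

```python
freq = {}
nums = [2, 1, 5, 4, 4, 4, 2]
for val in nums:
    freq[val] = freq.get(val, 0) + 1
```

Let's trace through this code step by step.

Initialize: freq = {}
Initialize: nums = [2, 1, 5, 4, 4, 4, 2]
Entering loop: for val in nums:

After execution: freq = {2: 2, 1: 1, 5: 1, 4: 3}
{2: 2, 1: 1, 5: 1, 4: 3}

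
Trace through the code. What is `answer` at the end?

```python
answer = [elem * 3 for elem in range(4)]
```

Let's trace through this code step by step.

Initialize: answer = [elem * 3 for elem in range(4)]

After execution: answer = [0, 3, 6, 9]
[0, 3, 6, 9]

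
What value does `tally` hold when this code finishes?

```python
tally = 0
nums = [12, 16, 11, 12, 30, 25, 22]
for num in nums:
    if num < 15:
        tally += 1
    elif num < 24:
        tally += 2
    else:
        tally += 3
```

Let's trace through this code step by step.

Initialize: tally = 0
Initialize: nums = [12, 16, 11, 12, 30, 25, 22]
Entering loop: for num in nums:

After execution: tally = 13
13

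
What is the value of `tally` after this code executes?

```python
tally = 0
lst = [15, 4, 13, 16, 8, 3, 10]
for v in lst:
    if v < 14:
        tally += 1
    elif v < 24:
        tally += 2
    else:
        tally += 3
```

Let's trace through this code step by step.

Initialize: tally = 0
Initialize: lst = [15, 4, 13, 16, 8, 3, 10]
Entering loop: for v in lst:

After execution: tally = 9
9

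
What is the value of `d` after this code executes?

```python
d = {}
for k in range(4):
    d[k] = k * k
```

Let's trace through this code step by step.

Initialize: d = {}
Entering loop: for k in range(4):

After execution: d = {0: 0, 1: 1, 2: 4, 3: 9}
{0: 0, 1: 1, 2: 4, 3: 9}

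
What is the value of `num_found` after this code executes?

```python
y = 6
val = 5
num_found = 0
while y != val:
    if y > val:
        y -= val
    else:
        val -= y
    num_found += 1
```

Let's trace through this code step by step.

Initialize: y = 6
Initialize: val = 5
Initialize: num_found = 0
Entering loop: while y != val:

After execution: num_found = 5
5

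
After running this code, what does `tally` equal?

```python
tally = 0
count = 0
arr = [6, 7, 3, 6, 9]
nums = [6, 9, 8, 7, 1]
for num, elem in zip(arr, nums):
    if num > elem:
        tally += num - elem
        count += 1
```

Let's trace through this code step by step.

Initialize: tally = 0
Initialize: count = 0
Initialize: arr = [6, 7, 3, 6, 9]
Initialize: nums = [6, 9, 8, 7, 1]
Entering loop: for num, elem in zip(arr, nums):

After execution: tally = 8
8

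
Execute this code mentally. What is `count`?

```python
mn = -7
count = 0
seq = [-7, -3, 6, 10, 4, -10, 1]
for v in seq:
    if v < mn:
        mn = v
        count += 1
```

Let's trace through this code step by step.

Initialize: mn = -7
Initialize: count = 0
Initialize: seq = [-7, -3, 6, 10, 4, -10, 1]
Entering loop: for v in seq:

After execution: count = 1
1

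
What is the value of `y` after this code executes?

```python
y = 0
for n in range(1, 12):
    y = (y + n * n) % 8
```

Let's trace through this code step by step.

Initialize: y = 0
Entering loop: for n in range(1, 12):

After execution: y = 2
2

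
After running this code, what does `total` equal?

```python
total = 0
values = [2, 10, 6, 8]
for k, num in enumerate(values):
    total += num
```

Let's trace through this code step by step.

Initialize: total = 0
Initialize: values = [2, 10, 6, 8]
Entering loop: for k, num in enumerate(values):

After execution: total = 26
26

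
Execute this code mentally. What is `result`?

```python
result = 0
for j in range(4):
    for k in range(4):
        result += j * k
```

Let's trace through this code step by step.

Initialize: result = 0
Entering loop: for j in range(4):

After execution: result = 36
36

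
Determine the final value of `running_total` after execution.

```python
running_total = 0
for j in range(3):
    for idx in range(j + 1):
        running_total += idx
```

Let's trace through this code step by step.

Initialize: running_total = 0
Entering loop: for j in range(3):

After execution: running_total = 4
4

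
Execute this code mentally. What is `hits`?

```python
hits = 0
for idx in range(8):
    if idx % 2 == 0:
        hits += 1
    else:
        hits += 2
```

Let's trace through this code step by step.

Initialize: hits = 0
Entering loop: for idx in range(8):

After execution: hits = 12
12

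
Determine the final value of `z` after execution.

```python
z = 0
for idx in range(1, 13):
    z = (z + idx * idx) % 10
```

Let's trace through this code step by step.

Initialize: z = 0
Entering loop: for idx in range(1, 13):

After execution: z = 0
0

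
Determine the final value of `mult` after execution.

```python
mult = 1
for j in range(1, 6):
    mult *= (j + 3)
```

Let's trace through this code step by step.

Initialize: mult = 1
Entering loop: for j in range(1, 6):

After execution: mult = 6720
6720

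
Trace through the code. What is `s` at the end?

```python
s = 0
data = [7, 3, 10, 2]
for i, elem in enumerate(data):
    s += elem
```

Let's trace through this code step by step.

Initialize: s = 0
Initialize: data = [7, 3, 10, 2]
Entering loop: for i, elem in enumerate(data):

After execution: s = 22
22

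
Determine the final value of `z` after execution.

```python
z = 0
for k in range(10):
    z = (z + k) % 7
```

Let's trace through this code step by step.

Initialize: z = 0
Entering loop: for k in range(10):

After execution: z = 3
3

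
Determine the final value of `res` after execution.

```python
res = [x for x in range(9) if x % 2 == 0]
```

Let's trace through this code step by step.

Initialize: res = [x for x in range(9) if x % 2 == 0]

After execution: res = [0, 2, 4, 6, 8]
[0, 2, 4, 6, 8]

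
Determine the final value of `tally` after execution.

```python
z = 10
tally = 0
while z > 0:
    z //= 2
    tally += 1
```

Let's trace through this code step by step.

Initialize: z = 10
Initialize: tally = 0
Entering loop: while z > 0:

After execution: tally = 4
4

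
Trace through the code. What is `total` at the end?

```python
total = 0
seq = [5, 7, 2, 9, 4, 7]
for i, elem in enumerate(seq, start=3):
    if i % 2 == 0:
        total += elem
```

Let's trace through this code step by step.

Initialize: total = 0
Initialize: seq = [5, 7, 2, 9, 4, 7]
Entering loop: for i, elem in enumerate(seq, start=3):

After execution: total = 23
23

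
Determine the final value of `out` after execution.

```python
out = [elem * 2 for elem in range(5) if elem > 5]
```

Let's trace through this code step by step.

Initialize: out = [elem * 2 for elem in range(5) if elem > 5]

After execution: out = []
[]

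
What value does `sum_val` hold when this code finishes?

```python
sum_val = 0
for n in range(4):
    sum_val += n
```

Let's trace through this code step by step.

Initialize: sum_val = 0
Entering loop: for n in range(4):

After execution: sum_val = 6
6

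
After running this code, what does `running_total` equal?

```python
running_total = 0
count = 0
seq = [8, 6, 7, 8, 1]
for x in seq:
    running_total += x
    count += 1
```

Let's trace through this code step by step.

Initialize: running_total = 0
Initialize: count = 0
Initialize: seq = [8, 6, 7, 8, 1]
Entering loop: for x in seq:

After execution: running_total = 30
30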